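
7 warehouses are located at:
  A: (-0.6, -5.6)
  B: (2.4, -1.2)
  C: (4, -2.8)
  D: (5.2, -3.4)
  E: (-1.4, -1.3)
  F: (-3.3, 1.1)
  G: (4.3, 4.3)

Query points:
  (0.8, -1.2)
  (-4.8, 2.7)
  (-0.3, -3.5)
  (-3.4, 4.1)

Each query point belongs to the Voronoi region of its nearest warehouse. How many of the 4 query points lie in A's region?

(0.8, -1.2) — d² to each: A:21.32, B:2.56, C:12.8, D:24.2, E:4.85, F:22.1, G:42.5 → nearest is B
(-4.8, 2.7) — d² to each: A:86.53, B:67.05, C:107.69, D:137.21, E:27.56, F:4.81, G:85.37 → nearest is F
(-0.3, -3.5) — d² to each: A:4.5, B:12.58, C:18.98, D:30.26, E:6.05, F:30.16, G:82 → nearest is A
(-3.4, 4.1) — d² to each: A:101.93, B:61.73, C:102.37, D:130.21, E:33.16, F:9.01, G:59.33 → nearest is F
1 of the 4 points has A as nearest.

1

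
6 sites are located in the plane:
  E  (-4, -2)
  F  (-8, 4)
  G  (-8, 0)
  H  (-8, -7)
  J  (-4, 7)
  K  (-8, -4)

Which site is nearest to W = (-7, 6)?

F

Squared Euclidean distances:
|WE|² = (-7−(-4))² + (6−(-2))² = 9 + 64 = 73
|WF|² = (-7−(-8))² + (6−4)² = 1 + 4 = 5
|WG|² = (-7−(-8))² + (6−0)² = 1 + 36 = 37
|WH|² = (-7−(-8))² + (6−(-7))² = 1 + 169 = 170
|WJ|² = (-7−(-4))² + (6−7)² = 9 + 1 = 10
|WK|² = (-7−(-8))² + (6−(-4))² = 1 + 100 = 101
Minimum is at F.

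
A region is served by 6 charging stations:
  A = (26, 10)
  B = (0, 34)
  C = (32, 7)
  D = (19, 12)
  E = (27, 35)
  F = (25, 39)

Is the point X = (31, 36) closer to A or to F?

Compare squared distances:
|XA|² = (31−26)² + (36−10)² = 25 + 676 = 701
|XF|² = (31−25)² + (36−39)² = 36 + 9 = 45
701 > 45, so F is closer.

F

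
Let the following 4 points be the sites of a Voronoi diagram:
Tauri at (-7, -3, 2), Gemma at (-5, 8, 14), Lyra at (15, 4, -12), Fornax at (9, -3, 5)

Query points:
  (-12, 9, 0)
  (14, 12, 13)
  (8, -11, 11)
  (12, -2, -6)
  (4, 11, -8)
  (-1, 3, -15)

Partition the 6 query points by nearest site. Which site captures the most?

Lyra

(-12, 9, 0) — d² to each: Tauri:173, Gemma:246, Lyra:898, Fornax:610 → nearest is Tauri
(14, 12, 13) — d² to each: Tauri:787, Gemma:378, Lyra:690, Fornax:314 → nearest is Fornax
(8, -11, 11) — d² to each: Tauri:370, Gemma:539, Lyra:803, Fornax:101 → nearest is Fornax
(12, -2, -6) — d² to each: Tauri:426, Gemma:789, Lyra:81, Fornax:131 → nearest is Lyra
(4, 11, -8) — d² to each: Tauri:417, Gemma:574, Lyra:186, Fornax:390 → nearest is Lyra
(-1, 3, -15) — d² to each: Tauri:361, Gemma:882, Lyra:266, Fornax:536 → nearest is Lyra
Tally — Tauri:1, Lyra:3, Fornax:2. Lyra captures the most (3).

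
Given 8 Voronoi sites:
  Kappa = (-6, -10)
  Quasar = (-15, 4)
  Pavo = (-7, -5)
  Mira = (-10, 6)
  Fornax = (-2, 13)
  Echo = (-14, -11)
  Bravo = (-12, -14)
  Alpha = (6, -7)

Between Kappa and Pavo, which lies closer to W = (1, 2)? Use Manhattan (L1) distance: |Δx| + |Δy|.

Pavo

d(W, Kappa) = |1−(-6)| + |2−(-10)| = 7 + 12 = 19
d(W, Pavo) = |1−(-7)| + |2−(-5)| = 8 + 7 = 15
19 > 15, so Pavo is closer.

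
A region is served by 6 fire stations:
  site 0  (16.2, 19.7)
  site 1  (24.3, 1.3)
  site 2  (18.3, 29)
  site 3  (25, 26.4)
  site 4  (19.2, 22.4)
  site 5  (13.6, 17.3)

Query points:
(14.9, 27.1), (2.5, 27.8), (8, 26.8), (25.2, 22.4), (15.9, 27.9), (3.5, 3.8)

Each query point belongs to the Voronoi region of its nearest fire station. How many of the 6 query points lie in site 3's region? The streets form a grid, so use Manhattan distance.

(14.9, 27.1) — d to each: site 0:8.7, site 1:35.2, site 2:5.3, site 3:10.8, site 4:9, site 5:11.1 → nearest is site 2
(2.5, 27.8) — d to each: site 0:21.8, site 1:48.3, site 2:17, site 3:23.9, site 4:22.1, site 5:21.6 → nearest is site 2
(8, 26.8) — d to each: site 0:15.3, site 1:41.8, site 2:12.5, site 3:17.4, site 4:15.6, site 5:15.1 → nearest is site 2
(25.2, 22.4) — d to each: site 0:11.7, site 1:22, site 2:13.5, site 3:4.2, site 4:6, site 5:16.7 → nearest is site 3
(15.9, 27.9) — d to each: site 0:8.5, site 1:35, site 2:3.5, site 3:10.6, site 4:8.8, site 5:12.9 → nearest is site 2
(3.5, 3.8) — d to each: site 0:28.6, site 1:23.3, site 2:40, site 3:44.1, site 4:34.3, site 5:23.6 → nearest is site 1
1 of the 6 points has site 3 as nearest.

1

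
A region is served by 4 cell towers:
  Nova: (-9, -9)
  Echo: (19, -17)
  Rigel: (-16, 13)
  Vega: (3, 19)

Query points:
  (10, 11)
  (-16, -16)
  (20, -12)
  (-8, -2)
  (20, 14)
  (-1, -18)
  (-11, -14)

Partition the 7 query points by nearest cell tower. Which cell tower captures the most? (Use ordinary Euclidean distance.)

(10, 11) — d² to each: Nova:761, Echo:865, Rigel:680, Vega:113 → nearest is Vega
(-16, -16) — d² to each: Nova:98, Echo:1226, Rigel:841, Vega:1586 → nearest is Nova
(20, -12) — d² to each: Nova:850, Echo:26, Rigel:1921, Vega:1250 → nearest is Echo
(-8, -2) — d² to each: Nova:50, Echo:954, Rigel:289, Vega:562 → nearest is Nova
(20, 14) — d² to each: Nova:1370, Echo:962, Rigel:1297, Vega:314 → nearest is Vega
(-1, -18) — d² to each: Nova:145, Echo:401, Rigel:1186, Vega:1385 → nearest is Nova
(-11, -14) — d² to each: Nova:29, Echo:909, Rigel:754, Vega:1285 → nearest is Nova
Tally — Nova:4, Echo:1, Vega:2. Nova captures the most (4).

Nova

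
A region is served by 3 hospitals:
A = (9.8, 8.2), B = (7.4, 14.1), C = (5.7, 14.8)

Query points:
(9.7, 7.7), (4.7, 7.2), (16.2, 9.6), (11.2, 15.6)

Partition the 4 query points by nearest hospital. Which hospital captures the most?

(9.7, 7.7) — d² to each: A:0.26, B:46.25, C:66.41 → nearest is A
(4.7, 7.2) — d² to each: A:27.01, B:54.9, C:58.76 → nearest is A
(16.2, 9.6) — d² to each: A:42.92, B:97.69, C:137.29 → nearest is A
(11.2, 15.6) — d² to each: A:56.72, B:16.69, C:30.89 → nearest is B
Tally — A:3, B:1. A captures the most (3).

A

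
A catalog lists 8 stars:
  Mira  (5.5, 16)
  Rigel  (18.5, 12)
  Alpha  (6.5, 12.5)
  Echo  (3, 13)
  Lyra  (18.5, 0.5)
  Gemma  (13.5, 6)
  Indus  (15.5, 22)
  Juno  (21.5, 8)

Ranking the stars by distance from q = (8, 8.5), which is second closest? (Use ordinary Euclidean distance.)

Compare squared distances (the ordering matches that of the actual distances):
d²(q, Mira) = (8−5.5)² + (8.5−16)² = 6.25 + 56.25 = 62.5
d²(q, Rigel) = (8−18.5)² + (8.5−12)² = 110.25 + 12.25 = 122.5
d²(q, Alpha) = (8−6.5)² + (8.5−12.5)² = 2.25 + 16 = 18.25
d²(q, Echo) = (8−3)² + (8.5−13)² = 25 + 20.25 = 45.25
d²(q, Lyra) = (8−18.5)² + (8.5−0.5)² = 110.25 + 64 = 174.25
d²(q, Gemma) = (8−13.5)² + (8.5−6)² = 30.25 + 6.25 = 36.5
d²(q, Indus) = (8−15.5)² + (8.5−22)² = 56.25 + 182.25 = 238.5
d²(q, Juno) = (8−21.5)² + (8.5−8)² = 182.25 + 0.25 = 182.5
Sorted ascending: Alpha, Gemma, Echo, … — the second-nearest is Gemma.

Gemma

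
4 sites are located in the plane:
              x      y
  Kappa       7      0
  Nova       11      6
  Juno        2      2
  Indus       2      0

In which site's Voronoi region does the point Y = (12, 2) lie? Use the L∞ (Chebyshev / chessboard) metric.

d(Y, Kappa) = max(5, 2) = 5
d(Y, Nova) = max(1, 4) = 4
d(Y, Juno) = max(10, 0) = 10
d(Y, Indus) = max(10, 2) = 10
The smallest is to Nova, so Y lies in the Voronoi region of Nova.

Nova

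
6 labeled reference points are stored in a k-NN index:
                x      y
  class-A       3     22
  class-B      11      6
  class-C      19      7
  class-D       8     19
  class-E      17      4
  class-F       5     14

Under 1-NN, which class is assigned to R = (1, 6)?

Squared Euclidean distances:
d²(R, class-A) = (1−3)² + (6−22)² = 4 + 256 = 260
d²(R, class-B) = (1−11)² + (6−6)² = 100 + 0 = 100
d²(R, class-C) = (1−19)² + (6−7)² = 324 + 1 = 325
d²(R, class-D) = (1−8)² + (6−19)² = 49 + 169 = 218
d²(R, class-E) = (1−17)² + (6−4)² = 256 + 4 = 260
d²(R, class-F) = (1−5)² + (6−14)² = 16 + 64 = 80
class-F is nearest.

class-F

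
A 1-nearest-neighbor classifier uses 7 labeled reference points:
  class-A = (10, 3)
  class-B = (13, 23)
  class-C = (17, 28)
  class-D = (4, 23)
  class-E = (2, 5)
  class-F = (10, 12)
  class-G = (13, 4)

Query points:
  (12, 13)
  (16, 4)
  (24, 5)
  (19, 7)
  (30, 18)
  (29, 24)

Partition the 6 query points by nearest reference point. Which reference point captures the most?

class-G

(12, 13) — d² to each: class-A:104, class-B:101, class-C:250, class-D:164, class-E:164, class-F:5, class-G:82 → nearest is class-F
(16, 4) — d² to each: class-A:37, class-B:370, class-C:577, class-D:505, class-E:197, class-F:100, class-G:9 → nearest is class-G
(24, 5) — d² to each: class-A:200, class-B:445, class-C:578, class-D:724, class-E:484, class-F:245, class-G:122 → nearest is class-G
(19, 7) — d² to each: class-A:97, class-B:292, class-C:445, class-D:481, class-E:293, class-F:106, class-G:45 → nearest is class-G
(30, 18) — d² to each: class-A:625, class-B:314, class-C:269, class-D:701, class-E:953, class-F:436, class-G:485 → nearest is class-C
(29, 24) — d² to each: class-A:802, class-B:257, class-C:160, class-D:626, class-E:1090, class-F:505, class-G:656 → nearest is class-C
Tally — class-C:2, class-F:1, class-G:3. class-G captures the most (3).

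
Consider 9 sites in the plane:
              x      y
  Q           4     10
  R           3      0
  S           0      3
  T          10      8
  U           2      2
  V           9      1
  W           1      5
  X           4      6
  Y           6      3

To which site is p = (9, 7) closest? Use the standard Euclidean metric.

T

Compare squared distances (the ordering matches that of the actual distances):
|pQ|² = (9−4)² + (7−10)² = 25 + 9 = 34
|pR|² = (9−3)² + (7−0)² = 36 + 49 = 85
|pS|² = (9−0)² + (7−3)² = 81 + 16 = 97
|pT|² = (9−10)² + (7−8)² = 1 + 1 = 2
|pU|² = (9−2)² + (7−2)² = 49 + 25 = 74
|pV|² = (9−9)² + (7−1)² = 0 + 36 = 36
|pW|² = (9−1)² + (7−5)² = 64 + 4 = 68
|pX|² = (9−4)² + (7−6)² = 25 + 1 = 26
|pY|² = (9−6)² + (7−3)² = 9 + 16 = 25
T is nearest.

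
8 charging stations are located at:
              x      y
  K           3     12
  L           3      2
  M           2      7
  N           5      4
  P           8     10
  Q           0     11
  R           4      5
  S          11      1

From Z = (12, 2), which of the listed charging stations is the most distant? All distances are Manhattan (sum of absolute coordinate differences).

Q

d(Z,K) = 9 + 10 = 19
d(Z,L) = 9 + 0 = 9
d(Z,M) = 10 + 5 = 15
d(Z,N) = 7 + 2 = 9
d(Z,P) = 4 + 8 = 12
d(Z,Q) = 12 + 9 = 21
d(Z,R) = 8 + 3 = 11
d(Z,S) = 1 + 1 = 2
The largest is to Q.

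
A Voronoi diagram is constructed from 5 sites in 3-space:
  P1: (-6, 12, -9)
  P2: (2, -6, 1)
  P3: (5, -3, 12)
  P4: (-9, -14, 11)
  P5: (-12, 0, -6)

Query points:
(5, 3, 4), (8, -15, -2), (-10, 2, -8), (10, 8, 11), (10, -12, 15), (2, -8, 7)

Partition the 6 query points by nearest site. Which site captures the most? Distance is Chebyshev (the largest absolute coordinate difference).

(5, 3, 4) — d to each: P1:13, P2:9, P3:8, P4:17, P5:17 → nearest is P3
(8, -15, -2) — d to each: P1:27, P2:9, P3:14, P4:17, P5:20 → nearest is P2
(-10, 2, -8) — d to each: P1:10, P2:12, P3:20, P4:19, P5:2 → nearest is P5
(10, 8, 11) — d to each: P1:20, P2:14, P3:11, P4:22, P5:22 → nearest is P3
(10, -12, 15) — d to each: P1:24, P2:14, P3:9, P4:19, P5:22 → nearest is P3
(2, -8, 7) — d to each: P1:20, P2:6, P3:5, P4:11, P5:14 → nearest is P3
Tally — P2:1, P3:4, P5:1. P3 captures the most (4).

P3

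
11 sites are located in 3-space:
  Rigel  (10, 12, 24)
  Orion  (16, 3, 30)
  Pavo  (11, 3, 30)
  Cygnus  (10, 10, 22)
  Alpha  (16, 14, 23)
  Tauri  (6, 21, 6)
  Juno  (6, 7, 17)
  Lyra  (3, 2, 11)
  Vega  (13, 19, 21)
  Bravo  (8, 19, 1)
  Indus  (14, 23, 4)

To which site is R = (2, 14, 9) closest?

Tauri

Since √ is increasing, it suffices to compare squared distances:
d²(R, Rigel) = 64 + 4 + 225 = 293
d²(R, Orion) = 196 + 121 + 441 = 758
d²(R, Pavo) = 81 + 121 + 441 = 643
d²(R, Cygnus) = 64 + 16 + 169 = 249
d²(R, Alpha) = 196 + 0 + 196 = 392
d²(R, Tauri) = 16 + 49 + 9 = 74
d²(R, Juno) = 16 + 49 + 64 = 129
d²(R, Lyra) = 1 + 144 + 4 = 149
d²(R, Vega) = 121 + 25 + 144 = 290
d²(R, Bravo) = 36 + 25 + 64 = 125
d²(R, Indus) = 144 + 81 + 25 = 250
Tauri is nearest.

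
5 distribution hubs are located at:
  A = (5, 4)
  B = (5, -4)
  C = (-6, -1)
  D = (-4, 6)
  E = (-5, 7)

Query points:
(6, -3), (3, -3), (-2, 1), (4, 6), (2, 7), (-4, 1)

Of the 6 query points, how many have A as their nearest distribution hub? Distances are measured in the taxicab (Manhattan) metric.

2

(6, -3) — d to each: A:8, B:2, C:14, D:19, E:21 → nearest is B
(3, -3) — d to each: A:9, B:3, C:11, D:16, E:18 → nearest is B
(-2, 1) — d to each: A:10, B:12, C:6, D:7, E:9 → nearest is C
(4, 6) — d to each: A:3, B:11, C:17, D:8, E:10 → nearest is A
(2, 7) — d to each: A:6, B:14, C:16, D:7, E:7 → nearest is A
(-4, 1) — d to each: A:12, B:14, C:4, D:5, E:7 → nearest is C
2 of the 6 points have A as nearest.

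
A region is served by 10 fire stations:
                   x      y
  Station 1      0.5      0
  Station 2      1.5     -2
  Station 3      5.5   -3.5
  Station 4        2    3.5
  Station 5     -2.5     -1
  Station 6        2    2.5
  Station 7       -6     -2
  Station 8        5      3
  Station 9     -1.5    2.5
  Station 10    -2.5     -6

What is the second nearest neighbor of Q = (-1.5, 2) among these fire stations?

Compare squared distances (the ordering matches that of the actual distances):
d²(Q, Station 1) = (-1.5−0.5)² + (2−0)² = 4 + 4 = 8
d²(Q, Station 2) = (-1.5−1.5)² + (2−(-2))² = 9 + 16 = 25
d²(Q, Station 3) = (-1.5−5.5)² + (2−(-3.5))² = 49 + 30.25 = 79.25
d²(Q, Station 4) = (-1.5−2)² + (2−3.5)² = 12.25 + 2.25 = 14.5
d²(Q, Station 5) = (-1.5−(-2.5))² + (2−(-1))² = 1 + 9 = 10
d²(Q, Station 6) = (-1.5−2)² + (2−2.5)² = 12.25 + 0.25 = 12.5
d²(Q, Station 7) = (-1.5−(-6))² + (2−(-2))² = 20.25 + 16 = 36.25
d²(Q, Station 8) = (-1.5−5)² + (2−3)² = 42.25 + 1 = 43.25
d²(Q, Station 9) = (-1.5−(-1.5))² + (2−2.5)² = 0 + 0.25 = 0.25
d²(Q, Station 10) = (-1.5−(-2.5))² + (2−(-6))² = 1 + 64 = 65
Sorted ascending: Station 9, Station 1, Station 5, … — the second-nearest is Station 1.

Station 1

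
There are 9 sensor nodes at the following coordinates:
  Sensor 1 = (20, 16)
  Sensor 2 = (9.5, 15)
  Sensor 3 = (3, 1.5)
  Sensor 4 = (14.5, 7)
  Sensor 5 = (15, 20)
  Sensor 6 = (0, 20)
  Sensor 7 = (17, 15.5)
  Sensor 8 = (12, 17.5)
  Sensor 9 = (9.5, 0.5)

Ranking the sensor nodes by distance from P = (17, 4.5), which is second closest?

Sensor 9

Since √ is increasing, it suffices to compare squared distances:
d²(P, Sensor 1) = 9 + 132.25 = 141.25
d²(P, Sensor 2) = 56.25 + 110.25 = 166.5
d²(P, Sensor 3) = 196 + 9 = 205
d²(P, Sensor 4) = 6.25 + 6.25 = 12.5
d²(P, Sensor 5) = 4 + 240.25 = 244.25
d²(P, Sensor 6) = 289 + 240.25 = 529.25
d²(P, Sensor 7) = 0 + 121 = 121
d²(P, Sensor 8) = 25 + 169 = 194
d²(P, Sensor 9) = 56.25 + 16 = 72.25
Sorted ascending: Sensor 4, Sensor 9, Sensor 7, … — the second-nearest is Sensor 9.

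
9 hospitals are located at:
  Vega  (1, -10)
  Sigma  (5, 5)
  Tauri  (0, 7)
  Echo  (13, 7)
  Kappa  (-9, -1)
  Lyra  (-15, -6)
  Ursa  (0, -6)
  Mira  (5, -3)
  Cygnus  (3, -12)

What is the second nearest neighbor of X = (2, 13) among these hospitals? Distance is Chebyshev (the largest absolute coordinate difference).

Sigma

d(X, Vega) = max(1, 23) = 23
d(X, Sigma) = max(3, 8) = 8
d(X, Tauri) = max(2, 6) = 6
d(X, Echo) = max(11, 6) = 11
d(X, Kappa) = max(11, 14) = 14
d(X, Lyra) = max(17, 19) = 19
d(X, Ursa) = max(2, 19) = 19
d(X, Mira) = max(3, 16) = 16
d(X, Cygnus) = max(1, 25) = 25
Sorted ascending: Tauri, Sigma, Echo, … — the second-nearest is Sigma.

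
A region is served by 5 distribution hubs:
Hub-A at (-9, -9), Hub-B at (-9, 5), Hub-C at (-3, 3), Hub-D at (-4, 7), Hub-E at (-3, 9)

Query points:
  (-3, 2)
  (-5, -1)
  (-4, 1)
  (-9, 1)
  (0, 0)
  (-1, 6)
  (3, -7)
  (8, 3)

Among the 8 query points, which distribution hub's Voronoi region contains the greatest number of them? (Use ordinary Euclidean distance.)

Hub-C

(-3, 2) — d² to each: Hub-A:157, Hub-B:45, Hub-C:1, Hub-D:26, Hub-E:49 → nearest is Hub-C
(-5, -1) — d² to each: Hub-A:80, Hub-B:52, Hub-C:20, Hub-D:65, Hub-E:104 → nearest is Hub-C
(-4, 1) — d² to each: Hub-A:125, Hub-B:41, Hub-C:5, Hub-D:36, Hub-E:65 → nearest is Hub-C
(-9, 1) — d² to each: Hub-A:100, Hub-B:16, Hub-C:40, Hub-D:61, Hub-E:100 → nearest is Hub-B
(0, 0) — d² to each: Hub-A:162, Hub-B:106, Hub-C:18, Hub-D:65, Hub-E:90 → nearest is Hub-C
(-1, 6) — d² to each: Hub-A:289, Hub-B:65, Hub-C:13, Hub-D:10, Hub-E:13 → nearest is Hub-D
(3, -7) — d² to each: Hub-A:148, Hub-B:288, Hub-C:136, Hub-D:245, Hub-E:292 → nearest is Hub-C
(8, 3) — d² to each: Hub-A:433, Hub-B:293, Hub-C:121, Hub-D:160, Hub-E:157 → nearest is Hub-C
Tally — Hub-B:1, Hub-C:6, Hub-D:1. Hub-C captures the most (6).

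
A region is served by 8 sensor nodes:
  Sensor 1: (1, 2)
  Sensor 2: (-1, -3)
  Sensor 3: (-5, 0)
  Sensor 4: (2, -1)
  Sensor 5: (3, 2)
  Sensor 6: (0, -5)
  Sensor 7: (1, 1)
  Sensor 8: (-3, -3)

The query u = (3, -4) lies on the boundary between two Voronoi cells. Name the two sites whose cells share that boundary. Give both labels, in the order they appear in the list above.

Sensor 4 and Sensor 6

Squared distances from u to each site:
d²(u, Sensor 1) = 4 + 36 = 40
d²(u, Sensor 2) = 16 + 1 = 17
d²(u, Sensor 3) = 64 + 16 = 80
d²(u, Sensor 4) = 1 + 9 = 10
d²(u, Sensor 5) = 0 + 36 = 36
d²(u, Sensor 6) = 9 + 1 = 10
d²(u, Sensor 7) = 4 + 25 = 29
d²(u, Sensor 8) = 36 + 1 = 37
u is equidistant from Sensor 4 and Sensor 6 (both at squared distance 10), and every other site is strictly farther — so u lies on the Sensor 4–Sensor 6 Voronoi edge.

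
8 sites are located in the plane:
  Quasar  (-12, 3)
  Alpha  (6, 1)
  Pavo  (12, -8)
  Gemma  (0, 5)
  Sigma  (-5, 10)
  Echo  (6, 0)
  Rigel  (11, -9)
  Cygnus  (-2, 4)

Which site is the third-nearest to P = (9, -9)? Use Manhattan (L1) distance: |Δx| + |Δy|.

Echo

d(P, Quasar) = |9−(-12)| + |-9−3| = 21 + 12 = 33
d(P, Alpha) = |9−6| + |-9−1| = 3 + 10 = 13
d(P, Pavo) = |9−12| + |-9−(-8)| = 3 + 1 = 4
d(P, Gemma) = |9−0| + |-9−5| = 9 + 14 = 23
d(P, Sigma) = |9−(-5)| + |-9−10| = 14 + 19 = 33
d(P, Echo) = |9−6| + |-9−0| = 3 + 9 = 12
d(P, Rigel) = |9−11| + |-9−(-9)| = 2 + 0 = 2
d(P, Cygnus) = |9−(-2)| + |-9−4| = 11 + 13 = 24
Sorted ascending: Rigel, Pavo, Echo, Alpha, … — the third-nearest is Echo.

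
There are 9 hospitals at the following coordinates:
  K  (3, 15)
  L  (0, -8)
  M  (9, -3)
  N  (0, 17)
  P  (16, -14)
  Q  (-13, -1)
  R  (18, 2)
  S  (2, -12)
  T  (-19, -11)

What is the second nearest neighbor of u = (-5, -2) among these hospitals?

Q

Squared Euclidean distances:
|uK|² = (-5−3)² + (-2−15)² = 64 + 289 = 353
|uL|² = (-5−0)² + (-2−(-8))² = 25 + 36 = 61
|uM|² = (-5−9)² + (-2−(-3))² = 196 + 1 = 197
|uN|² = (-5−0)² + (-2−17)² = 25 + 361 = 386
|uP|² = (-5−16)² + (-2−(-14))² = 441 + 144 = 585
|uQ|² = (-5−(-13))² + (-2−(-1))² = 64 + 1 = 65
|uR|² = (-5−18)² + (-2−2)² = 529 + 16 = 545
|uS|² = (-5−2)² + (-2−(-12))² = 49 + 100 = 149
|uT|² = (-5−(-19))² + (-2−(-11))² = 196 + 81 = 277
Sorted ascending: L, Q, S, … — the second-nearest is Q.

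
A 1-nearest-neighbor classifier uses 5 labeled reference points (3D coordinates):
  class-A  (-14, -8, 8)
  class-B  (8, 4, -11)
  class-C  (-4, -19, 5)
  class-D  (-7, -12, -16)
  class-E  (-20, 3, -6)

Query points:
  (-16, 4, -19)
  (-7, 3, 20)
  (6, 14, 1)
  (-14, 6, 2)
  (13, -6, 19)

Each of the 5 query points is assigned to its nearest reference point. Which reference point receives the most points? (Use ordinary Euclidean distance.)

(-16, 4, -19) — d² to each: class-A:877, class-B:640, class-C:1249, class-D:346, class-E:186 → nearest is class-E
(-7, 3, 20) — d² to each: class-A:314, class-B:1187, class-C:718, class-D:1521, class-E:845 → nearest is class-A
(6, 14, 1) — d² to each: class-A:933, class-B:248, class-C:1205, class-D:1134, class-E:846 → nearest is class-B
(-14, 6, 2) — d² to each: class-A:232, class-B:657, class-C:734, class-D:697, class-E:109 → nearest is class-E
(13, -6, 19) — d² to each: class-A:854, class-B:1025, class-C:654, class-D:1661, class-E:1795 → nearest is class-C
Tally — class-A:1, class-B:1, class-C:1, class-E:2. class-E captures the most (2).

class-E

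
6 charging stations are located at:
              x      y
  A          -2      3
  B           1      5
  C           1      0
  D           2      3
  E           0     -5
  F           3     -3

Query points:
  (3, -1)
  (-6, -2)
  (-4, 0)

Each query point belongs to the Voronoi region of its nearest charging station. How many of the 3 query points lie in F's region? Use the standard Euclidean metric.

(3, -1) — d² to each: A:41, B:40, C:5, D:17, E:25, F:4 → nearest is F
(-6, -2) — d² to each: A:41, B:98, C:53, D:89, E:45, F:82 → nearest is A
(-4, 0) — d² to each: A:13, B:50, C:25, D:45, E:41, F:58 → nearest is A
1 of the 3 points has F as nearest.

1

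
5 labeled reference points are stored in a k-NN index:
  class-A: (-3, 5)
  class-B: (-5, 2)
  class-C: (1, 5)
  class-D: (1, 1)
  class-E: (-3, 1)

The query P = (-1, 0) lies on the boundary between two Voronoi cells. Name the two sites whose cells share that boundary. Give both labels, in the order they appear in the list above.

Squared distances from P to each site:
d²(P, class-A) = (-1−(-3))² + (0−5)² = 4 + 25 = 29
d²(P, class-B) = (-1−(-5))² + (0−2)² = 16 + 4 = 20
d²(P, class-C) = (-1−1)² + (0−5)² = 4 + 25 = 29
d²(P, class-D) = (-1−1)² + (0−1)² = 4 + 1 = 5
d²(P, class-E) = (-1−(-3))² + (0−1)² = 4 + 1 = 5
P is equidistant from class-D and class-E (both at squared distance 5), and every other site is strictly farther — so P lies on the class-D–class-E Voronoi edge.

class-D and class-E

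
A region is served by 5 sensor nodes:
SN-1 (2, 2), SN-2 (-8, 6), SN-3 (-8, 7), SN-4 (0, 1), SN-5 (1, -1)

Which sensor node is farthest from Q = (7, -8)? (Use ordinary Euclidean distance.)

Compare squared distances (the ordering matches that of the actual distances):
d²(Q, SN-1) = (7−2)² + (-8−2)² = 25 + 100 = 125
d²(Q, SN-2) = (7−(-8))² + (-8−6)² = 225 + 196 = 421
d²(Q, SN-3) = (7−(-8))² + (-8−7)² = 225 + 225 = 450
d²(Q, SN-4) = (7−0)² + (-8−1)² = 49 + 81 = 130
d²(Q, SN-5) = (7−1)² + (-8−(-1))² = 36 + 49 = 85
The largest is to SN-3.

SN-3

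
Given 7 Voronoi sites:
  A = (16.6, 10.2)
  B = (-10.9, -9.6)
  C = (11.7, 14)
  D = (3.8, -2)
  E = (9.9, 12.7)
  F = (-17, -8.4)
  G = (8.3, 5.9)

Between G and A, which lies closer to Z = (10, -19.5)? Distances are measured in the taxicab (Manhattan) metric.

G

d(Z,G) = |10−8.3| + |-19.5−5.9| = 1.7 + 25.4 = 27.1
d(Z,A) = |10−16.6| + |-19.5−10.2| = 6.6 + 29.7 = 36.3
27.1 < 36.3, so G is closer.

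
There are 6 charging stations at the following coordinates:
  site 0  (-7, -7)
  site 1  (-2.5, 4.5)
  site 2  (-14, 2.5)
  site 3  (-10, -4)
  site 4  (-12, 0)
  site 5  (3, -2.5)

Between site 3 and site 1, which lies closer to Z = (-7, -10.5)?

Compare squared distances:
d²(Z, site 3) = (-7−(-10))² + (-10.5−(-4))² = 9 + 42.25 = 51.25
d²(Z, site 1) = (-7−(-2.5))² + (-10.5−4.5)² = 20.25 + 225 = 245.25
51.25 < 245.25, so site 3 is closer.

site 3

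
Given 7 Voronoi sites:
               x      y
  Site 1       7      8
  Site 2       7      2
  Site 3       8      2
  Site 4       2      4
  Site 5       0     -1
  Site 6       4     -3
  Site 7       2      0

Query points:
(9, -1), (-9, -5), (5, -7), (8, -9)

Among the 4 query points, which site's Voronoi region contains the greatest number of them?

(9, -1) — d² to each: Site 1:85, Site 2:13, Site 3:10, Site 4:74, Site 5:81, Site 6:29, Site 7:50 → nearest is Site 3
(-9, -5) — d² to each: Site 1:425, Site 2:305, Site 3:338, Site 4:202, Site 5:97, Site 6:173, Site 7:146 → nearest is Site 5
(5, -7) — d² to each: Site 1:229, Site 2:85, Site 3:90, Site 4:130, Site 5:61, Site 6:17, Site 7:58 → nearest is Site 6
(8, -9) — d² to each: Site 1:290, Site 2:122, Site 3:121, Site 4:205, Site 5:128, Site 6:52, Site 7:117 → nearest is Site 6
Tally — Site 3:1, Site 5:1, Site 6:2. Site 6 captures the most (2).

Site 6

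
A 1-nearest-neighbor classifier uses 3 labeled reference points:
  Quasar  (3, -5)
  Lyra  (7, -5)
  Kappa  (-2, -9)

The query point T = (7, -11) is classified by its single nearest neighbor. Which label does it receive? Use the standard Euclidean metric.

Lyra

Compare squared distances (the ordering matches that of the actual distances):
d²(T, Quasar) = (7−3)² + (-11−(-5))² = 16 + 36 = 52
d²(T, Lyra) = (7−7)² + (-11−(-5))² = 0 + 36 = 36
d²(T, Kappa) = (7−(-2))² + (-11−(-9))² = 81 + 4 = 85
Minimum is at Lyra.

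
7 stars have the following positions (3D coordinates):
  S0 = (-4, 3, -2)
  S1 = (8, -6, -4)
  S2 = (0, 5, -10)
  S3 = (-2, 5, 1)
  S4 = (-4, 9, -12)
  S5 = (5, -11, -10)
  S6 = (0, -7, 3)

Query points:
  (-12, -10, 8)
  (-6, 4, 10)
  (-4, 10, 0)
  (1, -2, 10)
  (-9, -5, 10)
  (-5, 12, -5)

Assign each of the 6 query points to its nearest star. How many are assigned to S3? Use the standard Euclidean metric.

(-12, -10, 8) — d² to each: S0:333, S1:560, S2:693, S3:374, S4:825, S5:614, S6:178 → nearest is S6
(-6, 4, 10) — d² to each: S0:149, S1:492, S2:437, S3:98, S4:513, S5:746, S6:206 → nearest is S3
(-4, 10, 0) — d² to each: S0:53, S1:416, S2:141, S3:30, S4:145, S5:622, S6:314 → nearest is S3
(1, -2, 10) — d² to each: S0:194, S1:261, S2:450, S3:139, S4:630, S5:497, S6:75 → nearest is S6
(-9, -5, 10) — d² to each: S0:233, S1:486, S2:581, S3:230, S4:705, S5:632, S6:134 → nearest is S6
(-5, 12, -5) — d² to each: S0:91, S1:494, S2:99, S3:94, S4:59, S5:654, S6:450 → nearest is S4
2 of the 6 points have S3 as nearest.

2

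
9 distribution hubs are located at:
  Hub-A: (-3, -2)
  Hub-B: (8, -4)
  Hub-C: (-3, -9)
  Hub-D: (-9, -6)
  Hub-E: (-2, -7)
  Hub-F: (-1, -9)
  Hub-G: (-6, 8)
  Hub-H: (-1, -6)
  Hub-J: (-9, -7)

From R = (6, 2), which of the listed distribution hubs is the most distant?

Hub-J

Compare squared distances (the ordering matches that of the actual distances):
d²(R, Hub-A) = 81 + 16 = 97
d²(R, Hub-B) = 4 + 36 = 40
d²(R, Hub-C) = 81 + 121 = 202
d²(R, Hub-D) = 225 + 64 = 289
d²(R, Hub-E) = 64 + 81 = 145
d²(R, Hub-F) = 49 + 121 = 170
d²(R, Hub-G) = 144 + 36 = 180
d²(R, Hub-H) = 49 + 64 = 113
d²(R, Hub-J) = 225 + 81 = 306
The largest is to Hub-J.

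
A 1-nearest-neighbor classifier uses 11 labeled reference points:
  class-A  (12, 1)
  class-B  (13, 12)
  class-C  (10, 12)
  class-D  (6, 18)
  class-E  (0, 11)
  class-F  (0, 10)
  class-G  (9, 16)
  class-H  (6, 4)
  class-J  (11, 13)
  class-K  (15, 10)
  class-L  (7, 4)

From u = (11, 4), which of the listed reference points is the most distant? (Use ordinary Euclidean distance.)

Squared Euclidean distances:
d²(u, class-A) = 1 + 9 = 10
d²(u, class-B) = 4 + 64 = 68
d²(u, class-C) = 1 + 64 = 65
d²(u, class-D) = 25 + 196 = 221
d²(u, class-E) = 121 + 49 = 170
d²(u, class-F) = 121 + 36 = 157
d²(u, class-G) = 4 + 144 = 148
d²(u, class-H) = 25 + 0 = 25
d²(u, class-J) = 0 + 81 = 81
d²(u, class-K) = 16 + 36 = 52
d²(u, class-L) = 16 + 0 = 16
The largest is to class-D.

class-D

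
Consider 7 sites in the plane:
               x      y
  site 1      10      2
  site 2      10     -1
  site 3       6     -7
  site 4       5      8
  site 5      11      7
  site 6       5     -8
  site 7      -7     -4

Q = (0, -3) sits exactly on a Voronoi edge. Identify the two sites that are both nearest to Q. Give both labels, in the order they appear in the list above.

Squared distances from Q to each site:
d²(Q, site 1) = (0−10)² + (-3−2)² = 100 + 25 = 125
d²(Q, site 2) = (0−10)² + (-3−(-1))² = 100 + 4 = 104
d²(Q, site 3) = (0−6)² + (-3−(-7))² = 36 + 16 = 52
d²(Q, site 4) = (0−5)² + (-3−8)² = 25 + 121 = 146
d²(Q, site 5) = (0−11)² + (-3−7)² = 121 + 100 = 221
d²(Q, site 6) = (0−5)² + (-3−(-8))² = 25 + 25 = 50
d²(Q, site 7) = (0−(-7))² + (-3−(-4))² = 49 + 1 = 50
Q is equidistant from site 6 and site 7 (both at squared distance 50), and every other site is strictly farther — so Q lies on the site 6–site 7 Voronoi edge.

site 6 and site 7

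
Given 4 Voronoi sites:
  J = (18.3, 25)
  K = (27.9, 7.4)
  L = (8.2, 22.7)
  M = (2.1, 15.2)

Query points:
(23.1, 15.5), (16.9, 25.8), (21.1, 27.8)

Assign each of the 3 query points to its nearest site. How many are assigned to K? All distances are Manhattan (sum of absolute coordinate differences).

(23.1, 15.5) — d to each: J:14.3, K:12.9, L:22.1, M:21.3 → nearest is K
(16.9, 25.8) — d to each: J:2.2, K:29.4, L:11.8, M:25.4 → nearest is J
(21.1, 27.8) — d to each: J:5.6, K:27.2, L:18, M:31.6 → nearest is J
1 of the 3 points has K as nearest.

1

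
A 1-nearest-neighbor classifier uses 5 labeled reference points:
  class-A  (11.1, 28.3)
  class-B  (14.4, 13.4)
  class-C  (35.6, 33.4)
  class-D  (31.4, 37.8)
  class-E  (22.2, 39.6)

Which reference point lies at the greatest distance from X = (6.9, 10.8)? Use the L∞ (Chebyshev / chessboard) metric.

class-E

d(X, class-A) = max(4.2, 17.5) = 17.5
d(X, class-B) = max(7.5, 2.6) = 7.5
d(X, class-C) = max(28.7, 22.6) = 28.7
d(X, class-D) = max(24.5, 27) = 27
d(X, class-E) = max(15.3, 28.8) = 28.8
The largest is to class-E.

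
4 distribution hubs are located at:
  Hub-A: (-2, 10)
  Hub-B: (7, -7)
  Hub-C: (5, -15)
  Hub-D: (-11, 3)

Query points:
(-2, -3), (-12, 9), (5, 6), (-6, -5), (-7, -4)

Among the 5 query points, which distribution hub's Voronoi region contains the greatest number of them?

(-2, -3) — d² to each: Hub-A:169, Hub-B:97, Hub-C:193, Hub-D:117 → nearest is Hub-B
(-12, 9) — d² to each: Hub-A:101, Hub-B:617, Hub-C:865, Hub-D:37 → nearest is Hub-D
(5, 6) — d² to each: Hub-A:65, Hub-B:173, Hub-C:441, Hub-D:265 → nearest is Hub-A
(-6, -5) — d² to each: Hub-A:241, Hub-B:173, Hub-C:221, Hub-D:89 → nearest is Hub-D
(-7, -4) — d² to each: Hub-A:221, Hub-B:205, Hub-C:265, Hub-D:65 → nearest is Hub-D
Tally — Hub-A:1, Hub-B:1, Hub-D:3. Hub-D captures the most (3).

Hub-D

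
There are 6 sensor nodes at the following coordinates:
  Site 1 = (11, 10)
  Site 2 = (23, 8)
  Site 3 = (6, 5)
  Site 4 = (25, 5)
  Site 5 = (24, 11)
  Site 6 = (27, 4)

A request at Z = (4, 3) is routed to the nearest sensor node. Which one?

Site 3

Compare squared distances (the ordering matches that of the actual distances):
d²(Z, Site 1) = 49 + 49 = 98
d²(Z, Site 2) = 361 + 25 = 386
d²(Z, Site 3) = 4 + 4 = 8
d²(Z, Site 4) = 441 + 4 = 445
d²(Z, Site 5) = 400 + 64 = 464
d²(Z, Site 6) = 529 + 1 = 530
The smallest is to Site 3, so Z lies in the Voronoi region of Site 3.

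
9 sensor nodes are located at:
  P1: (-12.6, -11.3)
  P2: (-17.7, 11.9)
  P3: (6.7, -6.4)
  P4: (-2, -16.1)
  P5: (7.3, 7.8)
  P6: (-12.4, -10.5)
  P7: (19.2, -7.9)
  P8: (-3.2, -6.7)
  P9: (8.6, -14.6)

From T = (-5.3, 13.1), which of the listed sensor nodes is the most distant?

Since √ is increasing, it suffices to compare squared distances:
|TP1|² = 53.29 + 595.36 = 648.65
|TP2|² = 153.76 + 1.44 = 155.2
|TP3|² = 144 + 380.25 = 524.25
|TP4|² = 10.89 + 852.64 = 863.53
|TP5|² = 158.76 + 28.09 = 186.85
|TP6|² = 50.41 + 556.96 = 607.37
|TP7|² = 600.25 + 441 = 1041.25
|TP8|² = 4.41 + 392.04 = 396.45
|TP9|² = 193.21 + 767.29 = 960.5
The largest is to P7.

P7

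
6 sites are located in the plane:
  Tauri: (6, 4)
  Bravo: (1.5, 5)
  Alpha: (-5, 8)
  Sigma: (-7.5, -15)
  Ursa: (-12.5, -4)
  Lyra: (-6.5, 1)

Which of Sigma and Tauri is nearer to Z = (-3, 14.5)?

Tauri

Compare squared distances:
d²(Z, Sigma) = (-3−(-7.5))² + (14.5−(-15))² = 20.25 + 870.25 = 890.5
d²(Z, Tauri) = (-3−6)² + (14.5−4)² = 81 + 110.25 = 191.25
890.5 > 191.25, so Tauri is closer.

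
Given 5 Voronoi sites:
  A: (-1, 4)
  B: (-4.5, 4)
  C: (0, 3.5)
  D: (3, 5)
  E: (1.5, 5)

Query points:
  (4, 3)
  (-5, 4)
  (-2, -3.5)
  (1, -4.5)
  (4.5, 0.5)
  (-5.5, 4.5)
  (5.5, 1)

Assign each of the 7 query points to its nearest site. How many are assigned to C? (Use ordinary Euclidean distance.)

(4, 3) — d² to each: A:26, B:73.25, C:16.25, D:5, E:10.25 → nearest is D
(-5, 4) — d² to each: A:16, B:0.25, C:25.25, D:65, E:43.25 → nearest is B
(-2, -3.5) — d² to each: A:57.25, B:62.5, C:53, D:97.25, E:84.5 → nearest is C
(1, -4.5) — d² to each: A:76.25, B:102.5, C:65, D:94.25, E:90.5 → nearest is C
(4.5, 0.5) — d² to each: A:42.5, B:93.25, C:29.25, D:22.5, E:29.25 → nearest is D
(-5.5, 4.5) — d² to each: A:20.5, B:1.25, C:31.25, D:72.5, E:49.25 → nearest is B
(5.5, 1) — d² to each: A:51.25, B:109, C:36.5, D:22.25, E:32 → nearest is D
2 of the 7 points have C as nearest.

2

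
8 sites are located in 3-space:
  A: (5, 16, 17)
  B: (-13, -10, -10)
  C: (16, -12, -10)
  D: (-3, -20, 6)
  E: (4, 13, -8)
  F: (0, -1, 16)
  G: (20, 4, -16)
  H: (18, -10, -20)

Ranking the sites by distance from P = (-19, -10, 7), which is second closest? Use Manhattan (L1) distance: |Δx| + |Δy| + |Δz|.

d(P,A) = |-19−5| + |-10−16| + |7−17| = 24 + 26 + 10 = 60
d(P,B) = |-19−(-13)| + |-10−(-10)| + |7−(-10)| = 6 + 0 + 17 = 23
d(P,C) = |-19−16| + |-10−(-12)| + |7−(-10)| = 35 + 2 + 17 = 54
d(P,D) = |-19−(-3)| + |-10−(-20)| + |7−6| = 16 + 10 + 1 = 27
d(P,E) = |-19−4| + |-10−13| + |7−(-8)| = 23 + 23 + 15 = 61
d(P,F) = |-19−0| + |-10−(-1)| + |7−16| = 19 + 9 + 9 = 37
d(P,G) = |-19−20| + |-10−4| + |7−(-16)| = 39 + 14 + 23 = 76
d(P,H) = |-19−18| + |-10−(-10)| + |7−(-20)| = 37 + 0 + 27 = 64
Sorted ascending: B, D, F, … — the second-nearest is D.

D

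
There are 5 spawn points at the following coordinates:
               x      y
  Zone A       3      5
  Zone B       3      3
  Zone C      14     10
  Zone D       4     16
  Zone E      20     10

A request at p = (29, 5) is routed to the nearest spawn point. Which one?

Squared Euclidean distances:
d²(p, Zone A) = (29−3)² + (5−5)² = 676 + 0 = 676
d²(p, Zone B) = (29−3)² + (5−3)² = 676 + 4 = 680
d²(p, Zone C) = (29−14)² + (5−10)² = 225 + 25 = 250
d²(p, Zone D) = (29−4)² + (5−16)² = 625 + 121 = 746
d²(p, Zone E) = (29−20)² + (5−10)² = 81 + 25 = 106
Minimum is at Zone E.

Zone E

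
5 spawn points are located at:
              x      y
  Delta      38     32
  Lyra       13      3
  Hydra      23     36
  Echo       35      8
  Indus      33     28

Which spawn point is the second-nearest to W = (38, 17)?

Indus

Compare squared distances (the ordering matches that of the actual distances):
d²(W, Delta) = (38−38)² + (17−32)² = 0 + 225 = 225
d²(W, Lyra) = (38−13)² + (17−3)² = 625 + 196 = 821
d²(W, Hydra) = (38−23)² + (17−36)² = 225 + 361 = 586
d²(W, Echo) = (38−35)² + (17−8)² = 9 + 81 = 90
d²(W, Indus) = (38−33)² + (17−28)² = 25 + 121 = 146
Sorted ascending: Echo, Indus, Delta, … — the second-nearest is Indus.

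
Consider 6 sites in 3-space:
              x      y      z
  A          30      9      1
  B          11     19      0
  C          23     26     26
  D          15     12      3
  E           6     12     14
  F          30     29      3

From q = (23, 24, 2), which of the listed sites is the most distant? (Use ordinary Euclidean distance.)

C

Since √ is increasing, it suffices to compare squared distances:
|qA|² = (23−30)² + (24−9)² + (2−1)² = 49 + 225 + 1 = 275
|qB|² = (23−11)² + (24−19)² + (2−0)² = 144 + 25 + 4 = 173
|qC|² = (23−23)² + (24−26)² + (2−26)² = 0 + 4 + 576 = 580
|qD|² = (23−15)² + (24−12)² + (2−3)² = 64 + 144 + 1 = 209
|qE|² = (23−6)² + (24−12)² + (2−14)² = 289 + 144 + 144 = 577
|qF|² = (23−30)² + (24−29)² + (2−3)² = 49 + 25 + 1 = 75
The largest is to C.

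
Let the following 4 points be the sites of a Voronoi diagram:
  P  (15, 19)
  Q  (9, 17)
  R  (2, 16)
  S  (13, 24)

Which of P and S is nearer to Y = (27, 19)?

Compare squared distances:
|YP|² = (27−15)² + (19−19)² = 144 + 0 = 144
|YS|² = (27−13)² + (19−24)² = 196 + 25 = 221
144 < 221, so P is closer.

P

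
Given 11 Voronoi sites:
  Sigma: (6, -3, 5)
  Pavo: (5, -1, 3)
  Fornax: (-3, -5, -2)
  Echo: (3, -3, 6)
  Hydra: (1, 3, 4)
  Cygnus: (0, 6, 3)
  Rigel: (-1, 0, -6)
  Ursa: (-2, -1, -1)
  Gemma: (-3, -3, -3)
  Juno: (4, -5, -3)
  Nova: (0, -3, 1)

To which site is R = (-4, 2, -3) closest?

Ursa

Squared Euclidean distances:
d²(R, Sigma) = (-4−6)² + (2−(-3))² + (-3−5)² = 100 + 25 + 64 = 189
d²(R, Pavo) = (-4−5)² + (2−(-1))² + (-3−3)² = 81 + 9 + 36 = 126
d²(R, Fornax) = (-4−(-3))² + (2−(-5))² + (-3−(-2))² = 1 + 49 + 1 = 51
d²(R, Echo) = (-4−3)² + (2−(-3))² + (-3−6)² = 49 + 25 + 81 = 155
d²(R, Hydra) = (-4−1)² + (2−3)² + (-3−4)² = 25 + 1 + 49 = 75
d²(R, Cygnus) = (-4−0)² + (2−6)² + (-3−3)² = 16 + 16 + 36 = 68
d²(R, Rigel) = (-4−(-1))² + (2−0)² + (-3−(-6))² = 9 + 4 + 9 = 22
d²(R, Ursa) = (-4−(-2))² + (2−(-1))² + (-3−(-1))² = 4 + 9 + 4 = 17
d²(R, Gemma) = (-4−(-3))² + (2−(-3))² + (-3−(-3))² = 1 + 25 + 0 = 26
d²(R, Juno) = (-4−4)² + (2−(-5))² + (-3−(-3))² = 64 + 49 + 0 = 113
d²(R, Nova) = (-4−0)² + (2−(-3))² + (-3−1)² = 16 + 25 + 16 = 57
Minimum is at Ursa.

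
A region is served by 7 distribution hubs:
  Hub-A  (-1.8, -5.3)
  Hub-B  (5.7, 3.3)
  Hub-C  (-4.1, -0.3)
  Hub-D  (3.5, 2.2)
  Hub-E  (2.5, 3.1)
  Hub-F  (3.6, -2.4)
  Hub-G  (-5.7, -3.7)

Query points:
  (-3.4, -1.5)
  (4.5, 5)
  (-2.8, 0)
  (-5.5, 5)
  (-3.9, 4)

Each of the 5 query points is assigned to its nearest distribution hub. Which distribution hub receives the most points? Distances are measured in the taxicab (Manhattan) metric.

Hub-C

(-3.4, -1.5) — d to each: Hub-A:5.4, Hub-B:13.9, Hub-C:1.9, Hub-D:10.6, Hub-E:10.5, Hub-F:7.9, Hub-G:4.5 → nearest is Hub-C
(4.5, 5) — d to each: Hub-A:16.6, Hub-B:2.9, Hub-C:13.9, Hub-D:3.8, Hub-E:3.9, Hub-F:8.3, Hub-G:18.9 → nearest is Hub-B
(-2.8, 0) — d to each: Hub-A:6.3, Hub-B:11.8, Hub-C:1.6, Hub-D:8.5, Hub-E:8.4, Hub-F:8.8, Hub-G:6.6 → nearest is Hub-C
(-5.5, 5) — d to each: Hub-A:14, Hub-B:12.9, Hub-C:6.7, Hub-D:11.8, Hub-E:9.9, Hub-F:16.5, Hub-G:8.9 → nearest is Hub-C
(-3.9, 4) — d to each: Hub-A:11.4, Hub-B:10.3, Hub-C:4.5, Hub-D:9.2, Hub-E:7.3, Hub-F:13.9, Hub-G:9.5 → nearest is Hub-C
Tally — Hub-B:1, Hub-C:4. Hub-C captures the most (4).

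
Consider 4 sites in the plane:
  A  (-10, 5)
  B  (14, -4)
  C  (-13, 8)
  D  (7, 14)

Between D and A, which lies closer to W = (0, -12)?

A

Compare squared distances:
|WD|² = (0−7)² + (-12−14)² = 49 + 676 = 725
|WA|² = (0−(-10))² + (-12−5)² = 100 + 289 = 389
725 > 389, so A is closer.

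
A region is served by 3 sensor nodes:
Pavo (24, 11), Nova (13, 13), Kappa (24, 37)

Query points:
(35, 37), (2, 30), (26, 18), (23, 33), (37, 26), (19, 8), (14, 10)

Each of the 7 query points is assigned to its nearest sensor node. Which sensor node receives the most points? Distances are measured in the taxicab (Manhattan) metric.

Kappa

(35, 37) — d to each: Pavo:37, Nova:46, Kappa:11 → nearest is Kappa
(2, 30) — d to each: Pavo:41, Nova:28, Kappa:29 → nearest is Nova
(26, 18) — d to each: Pavo:9, Nova:18, Kappa:21 → nearest is Pavo
(23, 33) — d to each: Pavo:23, Nova:30, Kappa:5 → nearest is Kappa
(37, 26) — d to each: Pavo:28, Nova:37, Kappa:24 → nearest is Kappa
(19, 8) — d to each: Pavo:8, Nova:11, Kappa:34 → nearest is Pavo
(14, 10) — d to each: Pavo:11, Nova:4, Kappa:37 → nearest is Nova
Tally — Pavo:2, Nova:2, Kappa:3. Kappa captures the most (3).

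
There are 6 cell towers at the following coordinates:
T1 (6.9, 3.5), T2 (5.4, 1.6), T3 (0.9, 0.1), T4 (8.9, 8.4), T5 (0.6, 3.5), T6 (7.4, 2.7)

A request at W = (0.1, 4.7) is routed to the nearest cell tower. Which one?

Squared Euclidean distances:
|WT1|² = (0.1−6.9)² + (4.7−3.5)² = 46.24 + 1.44 = 47.68
|WT2|² = (0.1−5.4)² + (4.7−1.6)² = 28.09 + 9.61 = 37.7
|WT3|² = (0.1−0.9)² + (4.7−0.1)² = 0.64 + 21.16 = 21.8
|WT4|² = (0.1−8.9)² + (4.7−8.4)² = 77.44 + 13.69 = 91.13
|WT5|² = (0.1−0.6)² + (4.7−3.5)² = 0.25 + 1.44 = 1.69
|WT6|² = (0.1−7.4)² + (4.7−2.7)² = 53.29 + 4 = 57.29
T5 is nearest.

T5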